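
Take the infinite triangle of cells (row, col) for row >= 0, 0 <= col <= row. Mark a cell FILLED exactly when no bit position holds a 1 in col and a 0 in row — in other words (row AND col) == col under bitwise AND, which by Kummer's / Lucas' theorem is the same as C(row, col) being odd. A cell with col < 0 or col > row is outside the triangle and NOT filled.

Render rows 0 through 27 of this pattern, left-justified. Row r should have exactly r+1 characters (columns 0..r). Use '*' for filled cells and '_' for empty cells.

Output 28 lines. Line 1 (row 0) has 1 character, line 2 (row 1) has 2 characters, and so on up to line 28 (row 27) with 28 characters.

r0=0: *
r1=1: **
r2=10: *_*
r3=11: ****
r4=100: *___*
r5=101: **__**
r6=110: *_*_*_*
r7=111: ********
r8=1000: *_______*
r9=1001: **______**
r10=1010: *_*_____*_*
r11=1011: ****____****
r12=1100: *___*___*___*
r13=1101: **__**__**__**
r14=1110: *_*_*_*_*_*_*_*
r15=1111: ****************
r16=10000: *_______________*
r17=10001: **______________**
r18=10010: *_*_____________*_*
r19=10011: ****____________****
r20=10100: *___*___________*___*
r21=10101: **__**__________**__**
r22=10110: *_*_*_*_________*_*_*_*
r23=10111: ********________********
r24=11000: *_______*_______*_______*
r25=11001: **______**______**______**
r26=11010: *_*_____*_*_____*_*_____*_*
r27=11011: ****____****____****____****

Answer: *
**
*_*
****
*___*
**__**
*_*_*_*
********
*_______*
**______**
*_*_____*_*
****____****
*___*___*___*
**__**__**__**
*_*_*_*_*_*_*_*
****************
*_______________*
**______________**
*_*_____________*_*
****____________****
*___*___________*___*
**__**__________**__**
*_*_*_*_________*_*_*_*
********________********
*_______*_______*_______*
**______**______**______**
*_*_____*_*_____*_*_____*_*
****____****____****____****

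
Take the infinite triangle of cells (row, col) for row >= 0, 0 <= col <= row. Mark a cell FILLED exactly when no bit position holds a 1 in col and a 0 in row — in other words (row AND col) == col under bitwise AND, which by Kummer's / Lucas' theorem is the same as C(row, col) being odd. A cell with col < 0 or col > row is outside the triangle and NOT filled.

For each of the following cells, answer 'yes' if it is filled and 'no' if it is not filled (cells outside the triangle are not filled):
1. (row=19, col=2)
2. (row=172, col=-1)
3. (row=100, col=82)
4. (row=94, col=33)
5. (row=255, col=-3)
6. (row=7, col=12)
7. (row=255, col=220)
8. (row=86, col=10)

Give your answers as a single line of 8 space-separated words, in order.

Answer: yes no no no no no yes no

Derivation:
(19,2): row=0b10011, col=0b10, row AND col = 0b10 = 2; 2 == 2 -> filled
(172,-1): col outside [0, 172] -> not filled
(100,82): row=0b1100100, col=0b1010010, row AND col = 0b1000000 = 64; 64 != 82 -> empty
(94,33): row=0b1011110, col=0b100001, row AND col = 0b0 = 0; 0 != 33 -> empty
(255,-3): col outside [0, 255] -> not filled
(7,12): col outside [0, 7] -> not filled
(255,220): row=0b11111111, col=0b11011100, row AND col = 0b11011100 = 220; 220 == 220 -> filled
(86,10): row=0b1010110, col=0b1010, row AND col = 0b10 = 2; 2 != 10 -> empty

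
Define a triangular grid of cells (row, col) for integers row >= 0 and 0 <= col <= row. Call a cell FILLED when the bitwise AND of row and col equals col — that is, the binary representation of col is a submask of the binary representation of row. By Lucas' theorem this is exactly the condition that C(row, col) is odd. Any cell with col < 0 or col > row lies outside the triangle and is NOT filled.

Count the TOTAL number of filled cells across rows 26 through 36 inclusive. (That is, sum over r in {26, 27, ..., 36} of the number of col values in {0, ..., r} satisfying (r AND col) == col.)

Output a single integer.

r26=11010 pc3: +8 =8
r27=11011 pc4: +16 =24
r28=11100 pc3: +8 =32
r29=11101 pc4: +16 =48
r30=11110 pc4: +16 =64
r31=11111 pc5: +32 =96
r32=100000 pc1: +2 =98
r33=100001 pc2: +4 =102
r34=100010 pc2: +4 =106
r35=100011 pc3: +8 =114
r36=100100 pc2: +4 =118

Answer: 118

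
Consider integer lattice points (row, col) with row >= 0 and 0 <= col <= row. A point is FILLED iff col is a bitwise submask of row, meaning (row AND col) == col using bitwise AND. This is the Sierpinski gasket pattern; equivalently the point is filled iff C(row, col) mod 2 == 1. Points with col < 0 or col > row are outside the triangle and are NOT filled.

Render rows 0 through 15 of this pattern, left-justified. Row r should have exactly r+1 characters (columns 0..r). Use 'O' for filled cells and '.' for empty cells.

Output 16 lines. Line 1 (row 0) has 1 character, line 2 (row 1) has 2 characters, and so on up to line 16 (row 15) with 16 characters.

r0=0: O
r1=1: OO
r2=10: O.O
r3=11: OOOO
r4=100: O...O
r5=101: OO..OO
r6=110: O.O.O.O
r7=111: OOOOOOOO
r8=1000: O.......O
r9=1001: OO......OO
r10=1010: O.O.....O.O
r11=1011: OOOO....OOOO
r12=1100: O...O...O...O
r13=1101: OO..OO..OO..OO
r14=1110: O.O.O.O.O.O.O.O
r15=1111: OOOOOOOOOOOOOOOO

Answer: O
OO
O.O
OOOO
O...O
OO..OO
O.O.O.O
OOOOOOOO
O.......O
OO......OO
O.O.....O.O
OOOO....OOOO
O...O...O...O
OO..OO..OO..OO
O.O.O.O.O.O.O.O
OOOOOOOOOOOOOOOO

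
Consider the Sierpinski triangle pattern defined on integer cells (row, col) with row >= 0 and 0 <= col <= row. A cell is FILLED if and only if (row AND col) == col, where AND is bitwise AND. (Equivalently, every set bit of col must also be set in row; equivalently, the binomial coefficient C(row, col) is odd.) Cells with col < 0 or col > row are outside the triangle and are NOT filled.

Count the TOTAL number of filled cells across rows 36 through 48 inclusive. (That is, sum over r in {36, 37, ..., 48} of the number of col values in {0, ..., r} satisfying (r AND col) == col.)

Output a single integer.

r36=100100 pc2: +4 =4
r37=100101 pc3: +8 =12
r38=100110 pc3: +8 =20
r39=100111 pc4: +16 =36
r40=101000 pc2: +4 =40
r41=101001 pc3: +8 =48
r42=101010 pc3: +8 =56
r43=101011 pc4: +16 =72
r44=101100 pc3: +8 =80
r45=101101 pc4: +16 =96
r46=101110 pc4: +16 =112
r47=101111 pc5: +32 =144
r48=110000 pc2: +4 =148

Answer: 148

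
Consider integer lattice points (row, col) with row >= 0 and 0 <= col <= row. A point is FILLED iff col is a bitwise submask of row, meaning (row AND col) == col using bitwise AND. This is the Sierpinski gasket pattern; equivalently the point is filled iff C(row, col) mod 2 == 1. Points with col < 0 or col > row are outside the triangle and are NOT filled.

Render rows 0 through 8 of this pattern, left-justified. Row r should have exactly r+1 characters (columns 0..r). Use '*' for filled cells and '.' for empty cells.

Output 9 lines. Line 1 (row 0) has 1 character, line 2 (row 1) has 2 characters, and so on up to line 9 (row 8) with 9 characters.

Answer: *
**
*.*
****
*...*
**..**
*.*.*.*
********
*.......*

Derivation:
r0=0: *
r1=1: **
r2=10: *.*
r3=11: ****
r4=100: *...*
r5=101: **..**
r6=110: *.*.*.*
r7=111: ********
r8=1000: *.......*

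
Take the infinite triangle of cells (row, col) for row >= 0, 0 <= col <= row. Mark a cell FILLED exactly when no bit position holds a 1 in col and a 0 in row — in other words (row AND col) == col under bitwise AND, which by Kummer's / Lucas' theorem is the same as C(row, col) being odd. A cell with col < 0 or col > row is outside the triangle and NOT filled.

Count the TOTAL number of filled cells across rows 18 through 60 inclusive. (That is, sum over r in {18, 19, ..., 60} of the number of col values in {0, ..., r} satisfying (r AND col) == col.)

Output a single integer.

r18=10010 pc2: +4 =4
r19=10011 pc3: +8 =12
r20=10100 pc2: +4 =16
r21=10101 pc3: +8 =24
r22=10110 pc3: +8 =32
r23=10111 pc4: +16 =48
r24=11000 pc2: +4 =52
r25=11001 pc3: +8 =60
r26=11010 pc3: +8 =68
r27=11011 pc4: +16 =84
r28=11100 pc3: +8 =92
r29=11101 pc4: +16 =108
r30=11110 pc4: +16 =124
r31=11111 pc5: +32 =156
r32=100000 pc1: +2 =158
r33=100001 pc2: +4 =162
r34=100010 pc2: +4 =166
r35=100011 pc3: +8 =174
r36=100100 pc2: +4 =178
r37=100101 pc3: +8 =186
r38=100110 pc3: +8 =194
r39=100111 pc4: +16 =210
r40=101000 pc2: +4 =214
r41=101001 pc3: +8 =222
r42=101010 pc3: +8 =230
r43=101011 pc4: +16 =246
r44=101100 pc3: +8 =254
r45=101101 pc4: +16 =270
r46=101110 pc4: +16 =286
r47=101111 pc5: +32 =318
r48=110000 pc2: +4 =322
r49=110001 pc3: +8 =330
r50=110010 pc3: +8 =338
r51=110011 pc4: +16 =354
r52=110100 pc3: +8 =362
r53=110101 pc4: +16 =378
r54=110110 pc4: +16 =394
r55=110111 pc5: +32 =426
r56=111000 pc3: +8 =434
r57=111001 pc4: +16 =450
r58=111010 pc4: +16 =466
r59=111011 pc5: +32 =498
r60=111100 pc4: +16 =514

Answer: 514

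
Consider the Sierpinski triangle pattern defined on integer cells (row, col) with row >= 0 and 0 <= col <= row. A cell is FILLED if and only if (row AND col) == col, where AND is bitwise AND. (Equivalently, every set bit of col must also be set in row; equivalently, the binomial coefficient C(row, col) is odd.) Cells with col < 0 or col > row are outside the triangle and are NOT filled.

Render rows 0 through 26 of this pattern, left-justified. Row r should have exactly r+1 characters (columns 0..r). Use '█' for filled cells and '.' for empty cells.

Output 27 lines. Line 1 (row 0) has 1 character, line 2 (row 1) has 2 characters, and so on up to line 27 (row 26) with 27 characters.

Answer: █
██
█.█
████
█...█
██..██
█.█.█.█
████████
█.......█
██......██
█.█.....█.█
████....████
█...█...█...█
██..██..██..██
█.█.█.█.█.█.█.█
████████████████
█...............█
██..............██
█.█.............█.█
████............████
█...█...........█...█
██..██..........██..██
█.█.█.█.........█.█.█.█
████████........████████
█.......█.......█.......█
██......██......██......██
█.█.....█.█.....█.█.....█.█

Derivation:
r0=0: █
r1=1: ██
r2=10: █.█
r3=11: ████
r4=100: █...█
r5=101: ██..██
r6=110: █.█.█.█
r7=111: ████████
r8=1000: █.......█
r9=1001: ██......██
r10=1010: █.█.....█.█
r11=1011: ████....████
r12=1100: █...█...█...█
r13=1101: ██..██..██..██
r14=1110: █.█.█.█.█.█.█.█
r15=1111: ████████████████
r16=10000: █...............█
r17=10001: ██..............██
r18=10010: █.█.............█.█
r19=10011: ████............████
r20=10100: █...█...........█...█
r21=10101: ██..██..........██..██
r22=10110: █.█.█.█.........█.█.█.█
r23=10111: ████████........████████
r24=11000: █.......█.......█.......█
r25=11001: ██......██......██......██
r26=11010: █.█.....█.█.....█.█.....█.█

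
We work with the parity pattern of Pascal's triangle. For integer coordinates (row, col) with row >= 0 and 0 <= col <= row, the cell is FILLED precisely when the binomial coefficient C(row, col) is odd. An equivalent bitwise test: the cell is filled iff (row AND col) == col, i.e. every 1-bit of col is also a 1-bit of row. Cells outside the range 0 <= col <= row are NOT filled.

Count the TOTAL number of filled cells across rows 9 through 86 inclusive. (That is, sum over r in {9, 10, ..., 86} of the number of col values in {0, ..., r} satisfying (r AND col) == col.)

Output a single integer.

Answer: 938

Derivation:
r9=1001 pc2: +4 =4
r10=1010 pc2: +4 =8
r11=1011 pc3: +8 =16
r12=1100 pc2: +4 =20
r13=1101 pc3: +8 =28
r14=1110 pc3: +8 =36
r15=1111 pc4: +16 =52
r16=10000 pc1: +2 =54
r17=10001 pc2: +4 =58
r18=10010 pc2: +4 =62
r19=10011 pc3: +8 =70
r20=10100 pc2: +4 =74
r21=10101 pc3: +8 =82
r22=10110 pc3: +8 =90
r23=10111 pc4: +16 =106
r24=11000 pc2: +4 =110
r25=11001 pc3: +8 =118
r26=11010 pc3: +8 =126
r27=11011 pc4: +16 =142
r28=11100 pc3: +8 =150
r29=11101 pc4: +16 =166
r30=11110 pc4: +16 =182
r31=11111 pc5: +32 =214
r32=100000 pc1: +2 =216
r33=100001 pc2: +4 =220
r34=100010 pc2: +4 =224
r35=100011 pc3: +8 =232
r36=100100 pc2: +4 =236
r37=100101 pc3: +8 =244
r38=100110 pc3: +8 =252
r39=100111 pc4: +16 =268
r40=101000 pc2: +4 =272
r41=101001 pc3: +8 =280
r42=101010 pc3: +8 =288
r43=101011 pc4: +16 =304
r44=101100 pc3: +8 =312
r45=101101 pc4: +16 =328
r46=101110 pc4: +16 =344
r47=101111 pc5: +32 =376
r48=110000 pc2: +4 =380
r49=110001 pc3: +8 =388
r50=110010 pc3: +8 =396
r51=110011 pc4: +16 =412
r52=110100 pc3: +8 =420
r53=110101 pc4: +16 =436
r54=110110 pc4: +16 =452
r55=110111 pc5: +32 =484
r56=111000 pc3: +8 =492
r57=111001 pc4: +16 =508
r58=111010 pc4: +16 =524
r59=111011 pc5: +32 =556
r60=111100 pc4: +16 =572
r61=111101 pc5: +32 =604
r62=111110 pc5: +32 =636
r63=111111 pc6: +64 =700
r64=1000000 pc1: +2 =702
r65=1000001 pc2: +4 =706
r66=1000010 pc2: +4 =710
r67=1000011 pc3: +8 =718
r68=1000100 pc2: +4 =722
r69=1000101 pc3: +8 =730
r70=1000110 pc3: +8 =738
r71=1000111 pc4: +16 =754
r72=1001000 pc2: +4 =758
r73=1001001 pc3: +8 =766
r74=1001010 pc3: +8 =774
r75=1001011 pc4: +16 =790
r76=1001100 pc3: +8 =798
r77=1001101 pc4: +16 =814
r78=1001110 pc4: +16 =830
r79=1001111 pc5: +32 =862
r80=1010000 pc2: +4 =866
r81=1010001 pc3: +8 =874
r82=1010010 pc3: +8 =882
r83=1010011 pc4: +16 =898
r84=1010100 pc3: +8 =906
r85=1010101 pc4: +16 =922
r86=1010110 pc4: +16 =938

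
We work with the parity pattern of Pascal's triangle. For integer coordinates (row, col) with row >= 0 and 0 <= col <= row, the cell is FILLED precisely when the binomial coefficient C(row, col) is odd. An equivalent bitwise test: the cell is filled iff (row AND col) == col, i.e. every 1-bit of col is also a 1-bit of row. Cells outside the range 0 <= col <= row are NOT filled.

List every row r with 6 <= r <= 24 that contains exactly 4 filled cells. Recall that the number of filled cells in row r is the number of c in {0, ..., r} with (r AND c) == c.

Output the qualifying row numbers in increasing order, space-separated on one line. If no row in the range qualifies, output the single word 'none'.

Row r has 2^popcount(r) filled cells, so we need popcount(r) = log2(4) = 2.
Scan r = 6..24 and keep those with exactly 2 one-bits:
r=6=110 popcount=2 -> KEEP
r=7=111 popcount=3 -> skip
r=8=1000 popcount=1 -> skip
r=9=1001 popcount=2 -> KEEP
r=10=1010 popcount=2 -> KEEP
r=11=1011 popcount=3 -> skip
r=12=1100 popcount=2 -> KEEP
r=13=1101 popcount=3 -> skip
r=14=1110 popcount=3 -> skip
r=15=1111 popcount=4 -> skip
r=16=10000 popcount=1 -> skip
r=17=10001 popcount=2 -> KEEP
r=18=10010 popcount=2 -> KEEP
r=19=10011 popcount=3 -> skip
r=20=10100 popcount=2 -> KEEP
r=21=10101 popcount=3 -> skip
r=22=10110 popcount=3 -> skip
r=23=10111 popcount=4 -> skip
r=24=11000 popcount=2 -> KEEP
Kept rows: 6 9 10 12 17 18 20 24

Answer: 6 9 10 12 17 18 20 24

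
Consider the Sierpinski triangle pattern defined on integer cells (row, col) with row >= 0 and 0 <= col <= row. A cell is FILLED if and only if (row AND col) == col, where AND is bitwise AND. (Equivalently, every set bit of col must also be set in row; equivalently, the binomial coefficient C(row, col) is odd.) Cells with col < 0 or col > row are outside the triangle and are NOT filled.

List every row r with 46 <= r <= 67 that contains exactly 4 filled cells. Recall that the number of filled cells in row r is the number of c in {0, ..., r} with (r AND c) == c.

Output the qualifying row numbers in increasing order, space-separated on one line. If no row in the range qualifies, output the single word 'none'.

Row r has 2^popcount(r) filled cells, so we need popcount(r) = log2(4) = 2.
Scan r = 46..67 and keep those with exactly 2 one-bits:
r=46=101110 popcount=4 -> skip
r=47=101111 popcount=5 -> skip
r=48=110000 popcount=2 -> KEEP
r=49=110001 popcount=3 -> skip
r=50=110010 popcount=3 -> skip
r=51=110011 popcount=4 -> skip
r=52=110100 popcount=3 -> skip
r=53=110101 popcount=4 -> skip
r=54=110110 popcount=4 -> skip
r=55=110111 popcount=5 -> skip
r=56=111000 popcount=3 -> skip
r=57=111001 popcount=4 -> skip
r=58=111010 popcount=4 -> skip
r=59=111011 popcount=5 -> skip
r=60=111100 popcount=4 -> skip
r=61=111101 popcount=5 -> skip
r=62=111110 popcount=5 -> skip
r=63=111111 popcount=6 -> skip
r=64=1000000 popcount=1 -> skip
r=65=1000001 popcount=2 -> KEEP
r=66=1000010 popcount=2 -> KEEP
r=67=1000011 popcount=3 -> skip
Kept rows: 48 65 66

Answer: 48 65 66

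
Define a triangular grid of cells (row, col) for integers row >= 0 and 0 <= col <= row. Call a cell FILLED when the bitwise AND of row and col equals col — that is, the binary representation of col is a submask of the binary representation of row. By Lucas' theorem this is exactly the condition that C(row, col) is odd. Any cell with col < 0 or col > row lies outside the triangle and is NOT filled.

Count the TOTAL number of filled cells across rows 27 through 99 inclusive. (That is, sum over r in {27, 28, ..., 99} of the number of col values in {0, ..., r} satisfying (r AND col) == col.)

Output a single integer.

r27=11011 pc4: +16 =16
r28=11100 pc3: +8 =24
r29=11101 pc4: +16 =40
r30=11110 pc4: +16 =56
r31=11111 pc5: +32 =88
r32=100000 pc1: +2 =90
r33=100001 pc2: +4 =94
r34=100010 pc2: +4 =98
r35=100011 pc3: +8 =106
r36=100100 pc2: +4 =110
r37=100101 pc3: +8 =118
r38=100110 pc3: +8 =126
r39=100111 pc4: +16 =142
r40=101000 pc2: +4 =146
r41=101001 pc3: +8 =154
r42=101010 pc3: +8 =162
r43=101011 pc4: +16 =178
r44=101100 pc3: +8 =186
r45=101101 pc4: +16 =202
r46=101110 pc4: +16 =218
r47=101111 pc5: +32 =250
r48=110000 pc2: +4 =254
r49=110001 pc3: +8 =262
r50=110010 pc3: +8 =270
r51=110011 pc4: +16 =286
r52=110100 pc3: +8 =294
r53=110101 pc4: +16 =310
r54=110110 pc4: +16 =326
r55=110111 pc5: +32 =358
r56=111000 pc3: +8 =366
r57=111001 pc4: +16 =382
r58=111010 pc4: +16 =398
r59=111011 pc5: +32 =430
r60=111100 pc4: +16 =446
r61=111101 pc5: +32 =478
r62=111110 pc5: +32 =510
r63=111111 pc6: +64 =574
r64=1000000 pc1: +2 =576
r65=1000001 pc2: +4 =580
r66=1000010 pc2: +4 =584
r67=1000011 pc3: +8 =592
r68=1000100 pc2: +4 =596
r69=1000101 pc3: +8 =604
r70=1000110 pc3: +8 =612
r71=1000111 pc4: +16 =628
r72=1001000 pc2: +4 =632
r73=1001001 pc3: +8 =640
r74=1001010 pc3: +8 =648
r75=1001011 pc4: +16 =664
r76=1001100 pc3: +8 =672
r77=1001101 pc4: +16 =688
r78=1001110 pc4: +16 =704
r79=1001111 pc5: +32 =736
r80=1010000 pc2: +4 =740
r81=1010001 pc3: +8 =748
r82=1010010 pc3: +8 =756
r83=1010011 pc4: +16 =772
r84=1010100 pc3: +8 =780
r85=1010101 pc4: +16 =796
r86=1010110 pc4: +16 =812
r87=1010111 pc5: +32 =844
r88=1011000 pc3: +8 =852
r89=1011001 pc4: +16 =868
r90=1011010 pc4: +16 =884
r91=1011011 pc5: +32 =916
r92=1011100 pc4: +16 =932
r93=1011101 pc5: +32 =964
r94=1011110 pc5: +32 =996
r95=1011111 pc6: +64 =1060
r96=1100000 pc2: +4 =1064
r97=1100001 pc3: +8 =1072
r98=1100010 pc3: +8 =1080
r99=1100011 pc4: +16 =1096

Answer: 1096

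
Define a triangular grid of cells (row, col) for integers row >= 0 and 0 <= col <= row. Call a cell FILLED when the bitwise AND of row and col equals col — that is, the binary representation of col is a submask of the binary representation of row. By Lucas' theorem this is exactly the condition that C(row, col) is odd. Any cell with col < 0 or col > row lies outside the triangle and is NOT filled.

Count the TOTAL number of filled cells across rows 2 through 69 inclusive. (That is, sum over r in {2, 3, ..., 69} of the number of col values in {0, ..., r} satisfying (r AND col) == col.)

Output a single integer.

Answer: 756

Derivation:
r2=10 pc1: +2 =2
r3=11 pc2: +4 =6
r4=100 pc1: +2 =8
r5=101 pc2: +4 =12
r6=110 pc2: +4 =16
r7=111 pc3: +8 =24
r8=1000 pc1: +2 =26
r9=1001 pc2: +4 =30
r10=1010 pc2: +4 =34
r11=1011 pc3: +8 =42
r12=1100 pc2: +4 =46
r13=1101 pc3: +8 =54
r14=1110 pc3: +8 =62
r15=1111 pc4: +16 =78
r16=10000 pc1: +2 =80
r17=10001 pc2: +4 =84
r18=10010 pc2: +4 =88
r19=10011 pc3: +8 =96
r20=10100 pc2: +4 =100
r21=10101 pc3: +8 =108
r22=10110 pc3: +8 =116
r23=10111 pc4: +16 =132
r24=11000 pc2: +4 =136
r25=11001 pc3: +8 =144
r26=11010 pc3: +8 =152
r27=11011 pc4: +16 =168
r28=11100 pc3: +8 =176
r29=11101 pc4: +16 =192
r30=11110 pc4: +16 =208
r31=11111 pc5: +32 =240
r32=100000 pc1: +2 =242
r33=100001 pc2: +4 =246
r34=100010 pc2: +4 =250
r35=100011 pc3: +8 =258
r36=100100 pc2: +4 =262
r37=100101 pc3: +8 =270
r38=100110 pc3: +8 =278
r39=100111 pc4: +16 =294
r40=101000 pc2: +4 =298
r41=101001 pc3: +8 =306
r42=101010 pc3: +8 =314
r43=101011 pc4: +16 =330
r44=101100 pc3: +8 =338
r45=101101 pc4: +16 =354
r46=101110 pc4: +16 =370
r47=101111 pc5: +32 =402
r48=110000 pc2: +4 =406
r49=110001 pc3: +8 =414
r50=110010 pc3: +8 =422
r51=110011 pc4: +16 =438
r52=110100 pc3: +8 =446
r53=110101 pc4: +16 =462
r54=110110 pc4: +16 =478
r55=110111 pc5: +32 =510
r56=111000 pc3: +8 =518
r57=111001 pc4: +16 =534
r58=111010 pc4: +16 =550
r59=111011 pc5: +32 =582
r60=111100 pc4: +16 =598
r61=111101 pc5: +32 =630
r62=111110 pc5: +32 =662
r63=111111 pc6: +64 =726
r64=1000000 pc1: +2 =728
r65=1000001 pc2: +4 =732
r66=1000010 pc2: +4 =736
r67=1000011 pc3: +8 =744
r68=1000100 pc2: +4 =748
r69=1000101 pc3: +8 =756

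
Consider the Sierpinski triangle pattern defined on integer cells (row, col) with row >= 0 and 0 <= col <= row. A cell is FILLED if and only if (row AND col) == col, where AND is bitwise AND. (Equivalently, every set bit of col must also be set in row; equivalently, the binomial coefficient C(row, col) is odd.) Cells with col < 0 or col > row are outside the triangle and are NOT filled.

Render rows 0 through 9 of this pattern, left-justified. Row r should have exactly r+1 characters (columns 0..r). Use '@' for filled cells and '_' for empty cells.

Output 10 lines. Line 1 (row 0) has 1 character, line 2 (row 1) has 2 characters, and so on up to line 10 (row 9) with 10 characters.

r0=0: @
r1=1: @@
r2=10: @_@
r3=11: @@@@
r4=100: @___@
r5=101: @@__@@
r6=110: @_@_@_@
r7=111: @@@@@@@@
r8=1000: @_______@
r9=1001: @@______@@

Answer: @
@@
@_@
@@@@
@___@
@@__@@
@_@_@_@
@@@@@@@@
@_______@
@@______@@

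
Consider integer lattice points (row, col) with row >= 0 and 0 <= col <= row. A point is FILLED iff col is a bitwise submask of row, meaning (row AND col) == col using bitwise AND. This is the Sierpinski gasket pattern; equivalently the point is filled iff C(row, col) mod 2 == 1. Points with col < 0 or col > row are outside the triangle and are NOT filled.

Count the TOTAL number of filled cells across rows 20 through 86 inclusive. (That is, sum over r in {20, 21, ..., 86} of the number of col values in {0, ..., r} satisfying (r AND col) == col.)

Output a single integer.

r20=10100 pc2: +4 =4
r21=10101 pc3: +8 =12
r22=10110 pc3: +8 =20
r23=10111 pc4: +16 =36
r24=11000 pc2: +4 =40
r25=11001 pc3: +8 =48
r26=11010 pc3: +8 =56
r27=11011 pc4: +16 =72
r28=11100 pc3: +8 =80
r29=11101 pc4: +16 =96
r30=11110 pc4: +16 =112
r31=11111 pc5: +32 =144
r32=100000 pc1: +2 =146
r33=100001 pc2: +4 =150
r34=100010 pc2: +4 =154
r35=100011 pc3: +8 =162
r36=100100 pc2: +4 =166
r37=100101 pc3: +8 =174
r38=100110 pc3: +8 =182
r39=100111 pc4: +16 =198
r40=101000 pc2: +4 =202
r41=101001 pc3: +8 =210
r42=101010 pc3: +8 =218
r43=101011 pc4: +16 =234
r44=101100 pc3: +8 =242
r45=101101 pc4: +16 =258
r46=101110 pc4: +16 =274
r47=101111 pc5: +32 =306
r48=110000 pc2: +4 =310
r49=110001 pc3: +8 =318
r50=110010 pc3: +8 =326
r51=110011 pc4: +16 =342
r52=110100 pc3: +8 =350
r53=110101 pc4: +16 =366
r54=110110 pc4: +16 =382
r55=110111 pc5: +32 =414
r56=111000 pc3: +8 =422
r57=111001 pc4: +16 =438
r58=111010 pc4: +16 =454
r59=111011 pc5: +32 =486
r60=111100 pc4: +16 =502
r61=111101 pc5: +32 =534
r62=111110 pc5: +32 =566
r63=111111 pc6: +64 =630
r64=1000000 pc1: +2 =632
r65=1000001 pc2: +4 =636
r66=1000010 pc2: +4 =640
r67=1000011 pc3: +8 =648
r68=1000100 pc2: +4 =652
r69=1000101 pc3: +8 =660
r70=1000110 pc3: +8 =668
r71=1000111 pc4: +16 =684
r72=1001000 pc2: +4 =688
r73=1001001 pc3: +8 =696
r74=1001010 pc3: +8 =704
r75=1001011 pc4: +16 =720
r76=1001100 pc3: +8 =728
r77=1001101 pc4: +16 =744
r78=1001110 pc4: +16 =760
r79=1001111 pc5: +32 =792
r80=1010000 pc2: +4 =796
r81=1010001 pc3: +8 =804
r82=1010010 pc3: +8 =812
r83=1010011 pc4: +16 =828
r84=1010100 pc3: +8 =836
r85=1010101 pc4: +16 =852
r86=1010110 pc4: +16 =868

Answer: 868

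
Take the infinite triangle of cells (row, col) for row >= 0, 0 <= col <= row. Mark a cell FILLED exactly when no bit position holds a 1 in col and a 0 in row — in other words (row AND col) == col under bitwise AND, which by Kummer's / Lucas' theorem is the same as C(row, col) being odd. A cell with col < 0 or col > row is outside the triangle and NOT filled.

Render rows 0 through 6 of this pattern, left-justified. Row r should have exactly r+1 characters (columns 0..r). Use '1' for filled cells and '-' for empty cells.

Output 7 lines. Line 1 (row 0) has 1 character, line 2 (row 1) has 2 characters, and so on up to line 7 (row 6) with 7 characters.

r0=0: 1
r1=1: 11
r2=10: 1-1
r3=11: 1111
r4=100: 1---1
r5=101: 11--11
r6=110: 1-1-1-1

Answer: 1
11
1-1
1111
1---1
11--11
1-1-1-1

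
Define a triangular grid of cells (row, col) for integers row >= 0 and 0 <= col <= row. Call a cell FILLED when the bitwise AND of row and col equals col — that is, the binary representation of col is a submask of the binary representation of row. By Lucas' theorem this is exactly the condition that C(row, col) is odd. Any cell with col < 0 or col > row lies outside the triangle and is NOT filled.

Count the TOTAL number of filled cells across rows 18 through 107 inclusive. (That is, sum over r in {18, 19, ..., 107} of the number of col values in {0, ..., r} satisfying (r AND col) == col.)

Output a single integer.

Answer: 1308

Derivation:
r18=10010 pc2: +4 =4
r19=10011 pc3: +8 =12
r20=10100 pc2: +4 =16
r21=10101 pc3: +8 =24
r22=10110 pc3: +8 =32
r23=10111 pc4: +16 =48
r24=11000 pc2: +4 =52
r25=11001 pc3: +8 =60
r26=11010 pc3: +8 =68
r27=11011 pc4: +16 =84
r28=11100 pc3: +8 =92
r29=11101 pc4: +16 =108
r30=11110 pc4: +16 =124
r31=11111 pc5: +32 =156
r32=100000 pc1: +2 =158
r33=100001 pc2: +4 =162
r34=100010 pc2: +4 =166
r35=100011 pc3: +8 =174
r36=100100 pc2: +4 =178
r37=100101 pc3: +8 =186
r38=100110 pc3: +8 =194
r39=100111 pc4: +16 =210
r40=101000 pc2: +4 =214
r41=101001 pc3: +8 =222
r42=101010 pc3: +8 =230
r43=101011 pc4: +16 =246
r44=101100 pc3: +8 =254
r45=101101 pc4: +16 =270
r46=101110 pc4: +16 =286
r47=101111 pc5: +32 =318
r48=110000 pc2: +4 =322
r49=110001 pc3: +8 =330
r50=110010 pc3: +8 =338
r51=110011 pc4: +16 =354
r52=110100 pc3: +8 =362
r53=110101 pc4: +16 =378
r54=110110 pc4: +16 =394
r55=110111 pc5: +32 =426
r56=111000 pc3: +8 =434
r57=111001 pc4: +16 =450
r58=111010 pc4: +16 =466
r59=111011 pc5: +32 =498
r60=111100 pc4: +16 =514
r61=111101 pc5: +32 =546
r62=111110 pc5: +32 =578
r63=111111 pc6: +64 =642
r64=1000000 pc1: +2 =644
r65=1000001 pc2: +4 =648
r66=1000010 pc2: +4 =652
r67=1000011 pc3: +8 =660
r68=1000100 pc2: +4 =664
r69=1000101 pc3: +8 =672
r70=1000110 pc3: +8 =680
r71=1000111 pc4: +16 =696
r72=1001000 pc2: +4 =700
r73=1001001 pc3: +8 =708
r74=1001010 pc3: +8 =716
r75=1001011 pc4: +16 =732
r76=1001100 pc3: +8 =740
r77=1001101 pc4: +16 =756
r78=1001110 pc4: +16 =772
r79=1001111 pc5: +32 =804
r80=1010000 pc2: +4 =808
r81=1010001 pc3: +8 =816
r82=1010010 pc3: +8 =824
r83=1010011 pc4: +16 =840
r84=1010100 pc3: +8 =848
r85=1010101 pc4: +16 =864
r86=1010110 pc4: +16 =880
r87=1010111 pc5: +32 =912
r88=1011000 pc3: +8 =920
r89=1011001 pc4: +16 =936
r90=1011010 pc4: +16 =952
r91=1011011 pc5: +32 =984
r92=1011100 pc4: +16 =1000
r93=1011101 pc5: +32 =1032
r94=1011110 pc5: +32 =1064
r95=1011111 pc6: +64 =1128
r96=1100000 pc2: +4 =1132
r97=1100001 pc3: +8 =1140
r98=1100010 pc3: +8 =1148
r99=1100011 pc4: +16 =1164
r100=1100100 pc3: +8 =1172
r101=1100101 pc4: +16 =1188
r102=1100110 pc4: +16 =1204
r103=1100111 pc5: +32 =1236
r104=1101000 pc3: +8 =1244
r105=1101001 pc4: +16 =1260
r106=1101010 pc4: +16 =1276
r107=1101011 pc5: +32 =1308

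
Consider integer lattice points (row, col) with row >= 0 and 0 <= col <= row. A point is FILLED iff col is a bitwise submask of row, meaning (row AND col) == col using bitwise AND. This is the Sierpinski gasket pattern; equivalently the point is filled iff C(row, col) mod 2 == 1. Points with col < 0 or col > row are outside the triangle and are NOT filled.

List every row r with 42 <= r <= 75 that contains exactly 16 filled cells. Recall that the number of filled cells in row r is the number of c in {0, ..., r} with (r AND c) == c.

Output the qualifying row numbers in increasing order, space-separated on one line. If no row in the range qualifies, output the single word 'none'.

Answer: 43 45 46 51 53 54 57 58 60 71 75

Derivation:
Row r has 2^popcount(r) filled cells, so we need popcount(r) = log2(16) = 4.
Scan r = 42..75 and keep those with exactly 4 one-bits:
r=42=101010 popcount=3 -> skip
r=43=101011 popcount=4 -> KEEP
r=44=101100 popcount=3 -> skip
r=45=101101 popcount=4 -> KEEP
r=46=101110 popcount=4 -> KEEP
r=47=101111 popcount=5 -> skip
r=48=110000 popcount=2 -> skip
r=49=110001 popcount=3 -> skip
r=50=110010 popcount=3 -> skip
r=51=110011 popcount=4 -> KEEP
r=52=110100 popcount=3 -> skip
r=53=110101 popcount=4 -> KEEP
r=54=110110 popcount=4 -> KEEP
r=55=110111 popcount=5 -> skip
r=56=111000 popcount=3 -> skip
r=57=111001 popcount=4 -> KEEP
r=58=111010 popcount=4 -> KEEP
r=59=111011 popcount=5 -> skip
r=60=111100 popcount=4 -> KEEP
r=61=111101 popcount=5 -> skip
r=62=111110 popcount=5 -> skip
r=63=111111 popcount=6 -> skip
r=64=1000000 popcount=1 -> skip
r=65=1000001 popcount=2 -> skip
r=66=1000010 popcount=2 -> skip
r=67=1000011 popcount=3 -> skip
r=68=1000100 popcount=2 -> skip
r=69=1000101 popcount=3 -> skip
r=70=1000110 popcount=3 -> skip
r=71=1000111 popcount=4 -> KEEP
r=72=1001000 popcount=2 -> skip
r=73=1001001 popcount=3 -> skip
r=74=1001010 popcount=3 -> skip
r=75=1001011 popcount=4 -> KEEP
Kept rows: 43 45 46 51 53 54 57 58 60 71 75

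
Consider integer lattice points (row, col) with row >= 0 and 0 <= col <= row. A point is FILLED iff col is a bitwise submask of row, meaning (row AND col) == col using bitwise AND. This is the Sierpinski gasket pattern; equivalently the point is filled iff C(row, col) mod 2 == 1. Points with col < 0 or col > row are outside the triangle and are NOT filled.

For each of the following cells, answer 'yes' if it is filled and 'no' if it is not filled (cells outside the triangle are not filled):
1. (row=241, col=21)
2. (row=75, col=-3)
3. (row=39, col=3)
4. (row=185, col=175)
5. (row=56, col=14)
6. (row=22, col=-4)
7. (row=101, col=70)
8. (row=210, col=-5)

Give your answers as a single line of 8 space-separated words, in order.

Answer: no no yes no no no no no

Derivation:
(241,21): row=0b11110001, col=0b10101, row AND col = 0b10001 = 17; 17 != 21 -> empty
(75,-3): col outside [0, 75] -> not filled
(39,3): row=0b100111, col=0b11, row AND col = 0b11 = 3; 3 == 3 -> filled
(185,175): row=0b10111001, col=0b10101111, row AND col = 0b10101001 = 169; 169 != 175 -> empty
(56,14): row=0b111000, col=0b1110, row AND col = 0b1000 = 8; 8 != 14 -> empty
(22,-4): col outside [0, 22] -> not filled
(101,70): row=0b1100101, col=0b1000110, row AND col = 0b1000100 = 68; 68 != 70 -> empty
(210,-5): col outside [0, 210] -> not filled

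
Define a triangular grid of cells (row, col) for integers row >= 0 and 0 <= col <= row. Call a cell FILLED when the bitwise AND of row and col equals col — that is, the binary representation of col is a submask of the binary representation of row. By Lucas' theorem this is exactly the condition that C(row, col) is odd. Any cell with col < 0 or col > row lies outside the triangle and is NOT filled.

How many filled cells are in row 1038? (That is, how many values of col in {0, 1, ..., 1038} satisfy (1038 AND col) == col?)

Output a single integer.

1038 in binary = 10000001110
popcount(1038) = number of 1-bits in 10000001110 = 4
A col c satisfies (1038 AND c) == c iff every set bit of c is also set in 1038; each of the 4 set bits of 1038 can independently be on or off in c.
count = 2^4 = 16

Answer: 16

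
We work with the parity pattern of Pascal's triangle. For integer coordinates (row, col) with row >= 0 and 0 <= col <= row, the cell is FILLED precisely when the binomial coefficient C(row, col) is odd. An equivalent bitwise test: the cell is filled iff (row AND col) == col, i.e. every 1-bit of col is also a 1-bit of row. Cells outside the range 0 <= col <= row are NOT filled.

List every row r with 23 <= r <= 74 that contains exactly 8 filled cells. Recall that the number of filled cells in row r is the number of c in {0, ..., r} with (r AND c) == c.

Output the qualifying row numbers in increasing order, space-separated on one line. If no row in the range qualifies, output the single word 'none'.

Row r has 2^popcount(r) filled cells, so we need popcount(r) = log2(8) = 3.
Scan r = 23..74 and keep those with exactly 3 one-bits:
r=23=10111 popcount=4 -> skip
r=24=11000 popcount=2 -> skip
r=25=11001 popcount=3 -> KEEP
r=26=11010 popcount=3 -> KEEP
r=27=11011 popcount=4 -> skip
r=28=11100 popcount=3 -> KEEP
r=29=11101 popcount=4 -> skip
r=30=11110 popcount=4 -> skip
r=31=11111 popcount=5 -> skip
r=32=100000 popcount=1 -> skip
r=33=100001 popcount=2 -> skip
r=34=100010 popcount=2 -> skip
r=35=100011 popcount=3 -> KEEP
r=36=100100 popcount=2 -> skip
r=37=100101 popcount=3 -> KEEP
r=38=100110 popcount=3 -> KEEP
r=39=100111 popcount=4 -> skip
r=40=101000 popcount=2 -> skip
r=41=101001 popcount=3 -> KEEP
r=42=101010 popcount=3 -> KEEP
r=43=101011 popcount=4 -> skip
r=44=101100 popcount=3 -> KEEP
r=45=101101 popcount=4 -> skip
r=46=101110 popcount=4 -> skip
r=47=101111 popcount=5 -> skip
r=48=110000 popcount=2 -> skip
r=49=110001 popcount=3 -> KEEP
r=50=110010 popcount=3 -> KEEP
r=51=110011 popcount=4 -> skip
r=52=110100 popcount=3 -> KEEP
r=53=110101 popcount=4 -> skip
r=54=110110 popcount=4 -> skip
r=55=110111 popcount=5 -> skip
r=56=111000 popcount=3 -> KEEP
r=57=111001 popcount=4 -> skip
r=58=111010 popcount=4 -> skip
r=59=111011 popcount=5 -> skip
r=60=111100 popcount=4 -> skip
r=61=111101 popcount=5 -> skip
r=62=111110 popcount=5 -> skip
r=63=111111 popcount=6 -> skip
r=64=1000000 popcount=1 -> skip
r=65=1000001 popcount=2 -> skip
r=66=1000010 popcount=2 -> skip
r=67=1000011 popcount=3 -> KEEP
r=68=1000100 popcount=2 -> skip
r=69=1000101 popcount=3 -> KEEP
r=70=1000110 popcount=3 -> KEEP
r=71=1000111 popcount=4 -> skip
r=72=1001000 popcount=2 -> skip
r=73=1001001 popcount=3 -> KEEP
r=74=1001010 popcount=3 -> KEEP
Kept rows: 25 26 28 35 37 38 41 42 44 49 50 52 56 67 69 70 73 74

Answer: 25 26 28 35 37 38 41 42 44 49 50 52 56 67 69 70 73 74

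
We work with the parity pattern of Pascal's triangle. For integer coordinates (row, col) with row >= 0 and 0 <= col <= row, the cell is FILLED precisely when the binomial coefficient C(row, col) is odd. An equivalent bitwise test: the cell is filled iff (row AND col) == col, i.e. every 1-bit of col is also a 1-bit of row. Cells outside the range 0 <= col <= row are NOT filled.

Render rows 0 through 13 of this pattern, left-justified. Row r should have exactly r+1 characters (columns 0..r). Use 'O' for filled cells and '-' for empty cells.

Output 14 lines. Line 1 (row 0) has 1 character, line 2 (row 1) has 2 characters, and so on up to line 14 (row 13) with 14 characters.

Answer: O
OO
O-O
OOOO
O---O
OO--OO
O-O-O-O
OOOOOOOO
O-------O
OO------OO
O-O-----O-O
OOOO----OOOO
O---O---O---O
OO--OO--OO--OO

Derivation:
r0=0: O
r1=1: OO
r2=10: O-O
r3=11: OOOO
r4=100: O---O
r5=101: OO--OO
r6=110: O-O-O-O
r7=111: OOOOOOOO
r8=1000: O-------O
r9=1001: OO------OO
r10=1010: O-O-----O-O
r11=1011: OOOO----OOOO
r12=1100: O---O---O---O
r13=1101: OO--OO--OO--OO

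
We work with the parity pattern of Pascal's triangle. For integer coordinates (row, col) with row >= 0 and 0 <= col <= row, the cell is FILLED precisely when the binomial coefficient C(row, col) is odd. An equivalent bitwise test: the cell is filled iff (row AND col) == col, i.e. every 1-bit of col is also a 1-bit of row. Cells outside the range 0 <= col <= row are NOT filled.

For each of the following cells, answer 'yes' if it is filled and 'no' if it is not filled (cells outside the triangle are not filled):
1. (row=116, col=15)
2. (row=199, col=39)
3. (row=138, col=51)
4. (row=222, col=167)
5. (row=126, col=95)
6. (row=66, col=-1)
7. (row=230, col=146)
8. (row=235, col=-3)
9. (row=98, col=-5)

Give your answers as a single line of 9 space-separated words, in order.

(116,15): row=0b1110100, col=0b1111, row AND col = 0b100 = 4; 4 != 15 -> empty
(199,39): row=0b11000111, col=0b100111, row AND col = 0b111 = 7; 7 != 39 -> empty
(138,51): row=0b10001010, col=0b110011, row AND col = 0b10 = 2; 2 != 51 -> empty
(222,167): row=0b11011110, col=0b10100111, row AND col = 0b10000110 = 134; 134 != 167 -> empty
(126,95): row=0b1111110, col=0b1011111, row AND col = 0b1011110 = 94; 94 != 95 -> empty
(66,-1): col outside [0, 66] -> not filled
(230,146): row=0b11100110, col=0b10010010, row AND col = 0b10000010 = 130; 130 != 146 -> empty
(235,-3): col outside [0, 235] -> not filled
(98,-5): col outside [0, 98] -> not filled

Answer: no no no no no no no no no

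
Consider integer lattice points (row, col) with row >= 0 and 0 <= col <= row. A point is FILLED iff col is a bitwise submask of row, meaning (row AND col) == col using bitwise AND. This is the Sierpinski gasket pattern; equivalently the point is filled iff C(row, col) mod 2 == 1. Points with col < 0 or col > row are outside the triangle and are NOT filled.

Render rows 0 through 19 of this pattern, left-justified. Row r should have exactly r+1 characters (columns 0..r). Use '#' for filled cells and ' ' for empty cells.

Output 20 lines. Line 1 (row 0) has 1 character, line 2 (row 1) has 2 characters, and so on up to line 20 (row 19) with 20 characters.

Answer: #
##
# #
####
#   #
##  ##
# # # #
########
#       #
##      ##
# #     # #
####    ####
#   #   #   #
##  ##  ##  ##
# # # # # # # #
################
#               #
##              ##
# #             # #
####            ####

Derivation:
r0=0: #
r1=1: ##
r2=10: # #
r3=11: ####
r4=100: #   #
r5=101: ##  ##
r6=110: # # # #
r7=111: ########
r8=1000: #       #
r9=1001: ##      ##
r10=1010: # #     # #
r11=1011: ####    ####
r12=1100: #   #   #   #
r13=1101: ##  ##  ##  ##
r14=1110: # # # # # # # #
r15=1111: ################
r16=10000: #               #
r17=10001: ##              ##
r18=10010: # #             # #
r19=10011: ####            ####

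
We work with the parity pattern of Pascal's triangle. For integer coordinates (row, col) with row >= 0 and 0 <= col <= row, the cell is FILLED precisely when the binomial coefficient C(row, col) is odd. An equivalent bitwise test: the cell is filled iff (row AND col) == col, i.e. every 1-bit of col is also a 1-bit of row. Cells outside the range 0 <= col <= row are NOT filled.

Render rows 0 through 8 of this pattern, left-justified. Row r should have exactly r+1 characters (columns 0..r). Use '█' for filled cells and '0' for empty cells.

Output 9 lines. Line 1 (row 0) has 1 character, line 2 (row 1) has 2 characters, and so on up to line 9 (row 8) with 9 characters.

Answer: █
██
█0█
████
█000█
██00██
█0█0█0█
████████
█0000000█

Derivation:
r0=0: █
r1=1: ██
r2=10: █0█
r3=11: ████
r4=100: █000█
r5=101: ██00██
r6=110: █0█0█0█
r7=111: ████████
r8=1000: █0000000█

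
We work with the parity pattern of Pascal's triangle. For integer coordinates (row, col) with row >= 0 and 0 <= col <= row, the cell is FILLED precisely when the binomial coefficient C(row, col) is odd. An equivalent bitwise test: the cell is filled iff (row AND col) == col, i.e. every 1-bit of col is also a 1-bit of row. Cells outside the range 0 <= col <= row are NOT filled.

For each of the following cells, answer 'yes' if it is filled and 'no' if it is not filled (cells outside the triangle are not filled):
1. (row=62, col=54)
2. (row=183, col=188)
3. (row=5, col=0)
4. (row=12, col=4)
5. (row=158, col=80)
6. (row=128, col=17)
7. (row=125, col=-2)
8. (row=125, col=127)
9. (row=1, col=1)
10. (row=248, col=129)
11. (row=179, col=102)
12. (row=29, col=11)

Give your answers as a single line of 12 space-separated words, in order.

Answer: yes no yes yes no no no no yes no no no

Derivation:
(62,54): row=0b111110, col=0b110110, row AND col = 0b110110 = 54; 54 == 54 -> filled
(183,188): col outside [0, 183] -> not filled
(5,0): row=0b101, col=0b0, row AND col = 0b0 = 0; 0 == 0 -> filled
(12,4): row=0b1100, col=0b100, row AND col = 0b100 = 4; 4 == 4 -> filled
(158,80): row=0b10011110, col=0b1010000, row AND col = 0b10000 = 16; 16 != 80 -> empty
(128,17): row=0b10000000, col=0b10001, row AND col = 0b0 = 0; 0 != 17 -> empty
(125,-2): col outside [0, 125] -> not filled
(125,127): col outside [0, 125] -> not filled
(1,1): row=0b1, col=0b1, row AND col = 0b1 = 1; 1 == 1 -> filled
(248,129): row=0b11111000, col=0b10000001, row AND col = 0b10000000 = 128; 128 != 129 -> empty
(179,102): row=0b10110011, col=0b1100110, row AND col = 0b100010 = 34; 34 != 102 -> empty
(29,11): row=0b11101, col=0b1011, row AND col = 0b1001 = 9; 9 != 11 -> empty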